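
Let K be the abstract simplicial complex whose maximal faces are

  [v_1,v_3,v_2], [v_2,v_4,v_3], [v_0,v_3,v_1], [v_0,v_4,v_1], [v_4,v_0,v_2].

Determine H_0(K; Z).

H_0 ≅ Z.

Order the vertices as v_0 < v_1 < v_2 < v_3 < v_4. Listing each simplex with vertices in this order, K has dimension 2 with simplices:

  0-simplices (5): [v_0], [v_1], [v_2], [v_3], [v_4]
  1-simplices (10): [v_0,v_1], [v_0,v_2], [v_0,v_3], [v_0,v_4], [v_1,v_2], [v_1,v_3], [v_1,v_4], [v_2,v_3], [v_2,v_4], [v_3,v_4]
  2-simplices (5): [v_0,v_1,v_3], [v_0,v_1,v_4], [v_0,v_2,v_4], [v_1,v_2,v_3], [v_2,v_3,v_4]

Hence C_0 ≅ Z^5, C_1 ≅ Z^10, C_2 ≅ Z^5.

The boundary map ∂_1: C_1 → C_0 maps an edge to its endpoints' difference, ∂[p,q] = q − p.
The 5×10 boundary matrix has rank 4 and Smith normal form diag(1,1,1,1).

∂_2: C_2 → C_1 maps a triangle to the signed sum of its edges. For instance
  ∂[v_2,v_3,v_4] = [v_3,v_4] − [v_2,v_4] + [v_2,v_3],
  ∂[v_1,v_2,v_3] = [v_2,v_3] − [v_1,v_3] + [v_1,v_2].
The 10×5 boundary matrix has rank 5 and Smith normal form diag(1,1,1,1,1).

Computing H_k = (kernel of ∂_k) / (image of ∂_{k+1}):

  H_0: rank C_0 − rank ∂_1 = 5 − 4 = 1, and the invariant factors of ∂_1 are all 1, so H_0 ≅ Z.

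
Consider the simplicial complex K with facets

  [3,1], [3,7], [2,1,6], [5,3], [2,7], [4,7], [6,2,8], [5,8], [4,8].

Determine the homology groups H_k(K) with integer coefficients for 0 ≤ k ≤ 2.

H_0 = Z,  H_1 = Z^3,  H_2 = 0.

We work with the vertex ordering 1 < 2 < 3 < 4 < 5 < 6 < 7 < 8. The simplices of K, each written with vertices in increasing order, are:

  0-simplices (8): [1], [2], [3], [4], [5], [6], [7], [8]
  1-simplices (12): [1,2], [1,3], [1,6], [2,6], [2,7], [2,8], [3,5], [3,7], [4,7], [4,8], [5,8], [6,8]
  2-simplices (2): [1,2,6], [2,6,8]

Hence C_0 ≅ Z^8, C_1 ≅ Z^12, C_2 ≅ Z^2.

Boundary ∂_1: C_1 → C_0 sends each edge [p,q] (with p < q) to q − p.
The resulting 8×12 matrix has rank 7, and its Smith normal form has invariant factors (1,1,1,1,1,1,1).

The boundary map ∂_2: C_2 → C_1 maps a triangle to the signed sum of its edges. For instance
  ∂[1,2,6] = [2,6] − [1,6] + [1,2],
  ∂[2,6,8] = [6,8] − [2,8] + [2,6].
This gives a 12×2 integer matrix of rank 2; reducing to Smith normal form yields diagonal entries (1,1).

From H_k ≅ ker(∂_k) / im(∂_{k+1}) we obtain:

  H_0: rank C_0 − rank ∂_1 = 8 − 7 = 1, and the invariant factors of ∂_1 are all 1, so H_0 ≅ Z.
  H_1: rank ker ∂_1 − rank ∂_2 = (12 − 7) − 2 = 3, and the invariant factors of ∂_2 are all 1, so H_1 ≅ Z^3.
  H_2: rank ker ∂_2 − rank ∂_3 = (2 − 2) − 0 = 0, and there is no ∂_3, so H_2 ≅ 0.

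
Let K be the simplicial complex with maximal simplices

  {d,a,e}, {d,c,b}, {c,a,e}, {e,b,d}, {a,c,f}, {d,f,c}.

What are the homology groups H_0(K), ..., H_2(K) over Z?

H_0 ≅ Z,  H_1 ≅ Z,  H_2 = 0.

Take the total order a < b < c < d < e < f on the vertex set. Then K (dimension 2) consists of the simplices:

  0-simplices (6): a, b, c, d, e, f
  1-simplices (12): ac, ad, ae, af, bc, bd, be, cd, ce, cf, de, df
  2-simplices (6): ace, acf, ade, bcd, bde, cdf

Hence C_0 ≅ Z^6, C_1 ≅ Z^12, C_2 ≅ Z^6.

Boundary ∂_1: C_1 → C_0 sends each edge [p,q] (with p < q) to q − p.
This gives a 6×12 integer matrix of rank 5; reducing to Smith normal form yields diagonal entries (1,1,1,1,1).

The boundary map ∂_2: C_2 → C_1 sends each 2-simplex [p,q,r] to [q,r] − [p,r] + [p,q]. For instance
  ∂cdf = df − cf + cd,
  ∂acf = cf − af + ac.
This gives a 12×6 integer matrix of rank 6; reducing to Smith normal form yields diagonal entries (1,1,1,1,1,1).

Reading off H_k = ker ∂_k / im ∂_{k+1}:

  H_0: rank C_0 − rank ∂_1 = 6 − 5 = 1, and the invariant factors of ∂_1 are all 1, so H_0 ≅ Z.
  H_1: rank ker ∂_1 − rank ∂_2 = (12 − 5) − 6 = 1, and the invariant factors of ∂_2 are all 1, so H_1 ≅ Z.
  H_2: rank ker ∂_2 − rank ∂_3 = (6 − 6) − 0 = 0, and there is no ∂_3, so H_2 ≅ 0.

As a check, the Euler characteristic is 6 − 12 + 6 = 0, which agrees with 1 − 1 + 0 = 0.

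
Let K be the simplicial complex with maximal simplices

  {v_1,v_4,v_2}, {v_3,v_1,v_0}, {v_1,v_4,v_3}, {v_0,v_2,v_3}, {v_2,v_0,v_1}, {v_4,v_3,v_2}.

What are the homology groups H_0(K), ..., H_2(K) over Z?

Take the total order v_0 < v_1 < v_2 < v_3 < v_4 on the vertex set. Then K (dimension 2) consists of the simplices:

  0-simplices (5): [v_0], [v_1], [v_2], [v_3], [v_4]
  1-simplices (9): [v_0,v_1], [v_0,v_2], [v_0,v_3], [v_1,v_2], [v_1,v_3], [v_1,v_4], [v_2,v_3], [v_2,v_4], [v_3,v_4]
  2-simplices (6): [v_0,v_1,v_2], [v_0,v_1,v_3], [v_0,v_2,v_3], [v_1,v_2,v_4], [v_1,v_3,v_4], [v_2,v_3,v_4]

giving chain groups C_0 ≅ Z^5, C_1 ≅ Z^9, C_2 ≅ Z^6.

The boundary map ∂_1: C_1 → C_0 is given by ∂[p,q] = [q] − [p]. For instance
  ∂[v_3,v_4] = [v_4] − [v_3].
This gives a 5×9 integer matrix of rank 4; reducing to Smith normal form yields diagonal entries (1,1,1,1).

∂_2: C_2 → C_1 sends each 2-simplex [p,q,r] to [q,r] − [p,r] + [p,q]. For instance
  ∂[v_1,v_3,v_4] = [v_3,v_4] − [v_1,v_4] + [v_1,v_3],
  ∂[v_0,v_1,v_2] = [v_1,v_2] − [v_0,v_2] + [v_0,v_1].
As a 9×6 matrix over Z this has rank 5, with invariant factors (1,1,1,1,1).

Now H_k = ker ∂_k / im ∂_{k+1}, so:

  H_0: rank C_0 − rank ∂_1 = 5 − 4 = 1, and the invariant factors of ∂_1 are all 1, so H_0 = Z.
  H_1: rank ker ∂_1 − rank ∂_2 = (9 − 4) − 5 = 0, and the invariant factors of ∂_2 are all 1, so H_1 = 0.
  H_2: rank ker ∂_2 − rank ∂_3 = (6 − 5) − 0 = 1, and there is no ∂_3, so H_2 = Z.

H_0 ≅ Z,  H_1 = 0,  H_2 ≅ Z.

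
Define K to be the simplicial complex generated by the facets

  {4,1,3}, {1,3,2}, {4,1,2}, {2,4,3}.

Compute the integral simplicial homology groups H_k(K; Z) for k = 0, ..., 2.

H_0 ≅ Z,  H_1 = 0,  H_2 ≅ Z.

Order the vertices as 1 < 2 < 3 < 4. Listing each simplex with vertices in this order, K has dimension 2 with simplices:

  0-simplices (4): [1], [2], [3], [4]
  1-simplices (6): [1,2], [1,3], [1,4], [2,3], [2,4], [3,4]
  2-simplices (4): [1,2,3], [1,2,4], [1,3,4], [2,3,4]

giving chain groups C_0 ≅ Z^4, C_1 ≅ Z^6, C_2 ≅ Z^4.

Boundary ∂_1: C_1 → C_0 sends each edge [p,q] (with p < q) to q − p. For instance
  ∂[1,2] = [2] − [1].
This gives a 4×6 integer matrix of rank 3; reducing to Smith normal form yields diagonal entries (1,1,1).

Boundary ∂_2: C_2 → C_1 sends each 2-simplex [p,q,r] to [q,r] − [p,r] + [p,q]. For instance
  ∂[2,3,4] = [3,4] − [2,4] + [2,3],
  ∂[1,2,4] = [2,4] − [1,4] + [1,2].
This gives a 6×4 integer matrix of rank 3; reducing to Smith normal form yields diagonal entries (1,1,1).

Reading off H_k = ker ∂_k / im ∂_{k+1}:

  H_0: rank C_0 − rank ∂_1 = 4 − 3 = 1, and the invariant factors of ∂_1 are all 1, so H_0 ≅ Z.
  H_1: rank ker ∂_1 − rank ∂_2 = (6 − 3) − 3 = 0, and the invariant factors of ∂_2 are all 1, so H_1 ≅ 0.
  H_2: rank ker ∂_2 − rank ∂_3 = (4 − 3) − 0 = 1, and there is no ∂_3, so H_2 ≅ Z.

As a check, the Euler characteristic is 4 − 6 + 4 = 2, which agrees with 1 − 0 + 1 = 2.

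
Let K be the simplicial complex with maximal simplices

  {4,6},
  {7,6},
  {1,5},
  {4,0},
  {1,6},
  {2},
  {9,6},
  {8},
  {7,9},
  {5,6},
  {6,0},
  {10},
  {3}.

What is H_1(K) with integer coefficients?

H_1 ≅ Z^3.

Take the total order 0 < 1 < 2 < 3 < 4 < 5 < 6 < 7 < 8 < 9 < 10 on the vertex set. Then K (dimension 1) consists of the simplices:

  0-simplices (11): [0], [1], [2], [3], [4], [5], [6], [7], [8], [9], [10]
  1-simplices (9): [0,4], [0,6], [1,5], [1,6], [4,6], [5,6], [6,7], [6,9], [7,9]

giving chain groups C_0 ≅ Z^11, C_1 ≅ Z^9.

∂_1: C_1 → C_0 sends each edge [p,q] (with p < q) to q − p. For instance
  ∂[6,7] = [7] − [6].
As a 11×9 matrix over Z this has rank 6, with invariant factors (1,1,1,1,1,1).

Reading off H_k = ker ∂_k / im ∂_{k+1}:

  H_1: rank ker ∂_1 − rank ∂_2 = (9 − 6) − 0 = 3, and there is no ∂_2, so H_1 = Z^3.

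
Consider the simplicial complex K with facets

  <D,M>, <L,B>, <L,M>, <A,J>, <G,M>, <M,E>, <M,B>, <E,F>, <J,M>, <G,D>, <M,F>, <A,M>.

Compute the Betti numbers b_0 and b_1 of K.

b_0 = 1, b_1 = 4.

Order the vertices as A < B < D < E < F < G < J < L < M. Listing each simplex with vertices in this order, K has dimension 1 with simplices:

  0-simplices (9): A, B, D, E, F, G, J, L, M
  1-simplices (12): AJ, AM, BL, BM, DG, DM, EF, EM, FM, GM, JM, LM

so the chain groups are C_0 ≅ Z^9, C_1 ≅ Z^12.

∂_1: C_1 → C_0 sends each edge [p,q] (with p < q) to q − p.
As a 9×12 matrix over Z this has rank 8, with invariant factors (1,1,1,1,1,1,1,1).

From H_k ≅ ker(∂_k) / im(∂_{k+1}) we obtain:

  H_0: rank C_0 − rank ∂_1 = 9 − 8 = 1, and the invariant factors of ∂_1 are all 1, so H_0 = Z.
  H_1: rank ker ∂_1 − rank ∂_2 = (12 − 8) − 0 = 4, and there is no ∂_2, so H_1 = Z^4.

Hence the Betti numbers are b_0 = 1, b_1 = 4.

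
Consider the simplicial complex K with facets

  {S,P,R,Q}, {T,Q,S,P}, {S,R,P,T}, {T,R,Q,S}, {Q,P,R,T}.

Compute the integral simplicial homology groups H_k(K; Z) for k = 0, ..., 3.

We work with the vertex ordering P < Q < R < S < T. The simplices of K, each written with vertices in increasing order, are:

  0-simplices (5): P, Q, R, S, T
  1-simplices (10): PQ, PR, PS, PT, QR, QS, QT, RS, RT, ST
  2-simplices (10): PQR, PQS, PQT, PRS, PRT, PST, QRS, QRT, QST, RST
  3-simplices (5): PQRS, PQRT, PQST, PRST, QRST

Hence C_0 ≅ Z^5, C_1 ≅ Z^10, C_2 ≅ Z^10, C_3 ≅ Z^5.

The boundary map ∂_1: C_1 → C_0 is given by ∂[p,q] = [q] − [p].
As a 5×10 matrix over Z this has rank 4, with invariant factors (1,1,1,1).

The boundary map ∂_2: C_2 → C_1 acts by ∂[p,q,r] = [q,r] − [p,r] + [p,q]. For instance
  ∂PQT = QT − PT + PQ,
  ∂PRS = RS − PS + PR.
The resulting 10×10 matrix has rank 6, and its Smith normal form has invariant factors (1,1,1,1,1,1).

Boundary ∂_3: C_3 → C_2 sends each 3-simplex σ to the alternating sum Σ_i (−1)^i (σ with its i-th vertex removed). For instance
  ∂QRST = RST − QST + QRT − QRS,
  ∂PRST = RST − PST + PRT − PRS.
The 10×5 boundary matrix has rank 4 and Smith normal form diag(1,1,1,1).

From H_k ≅ ker(∂_k) / im(∂_{k+1}) we obtain:

  H_0: rank C_0 − rank ∂_1 = 5 − 4 = 1, and the invariant factors of ∂_1 are all 1, so H_0 ≅ Z.
  H_1: rank ker ∂_1 − rank ∂_2 = (10 − 4) − 6 = 0, and the invariant factors of ∂_2 are all 1, so H_1 ≅ 0.
  H_2: rank ker ∂_2 − rank ∂_3 = (10 − 6) − 4 = 0, and the invariant factors of ∂_3 are all 1, so H_2 ≅ 0.
  H_3: rank ker ∂_3 − rank ∂_4 = (5 − 4) − 0 = 1, and there is no ∂_4, so H_3 ≅ Z.

H_0 = Z,  H_1 = 0,  H_2 = 0,  H_3 = Z.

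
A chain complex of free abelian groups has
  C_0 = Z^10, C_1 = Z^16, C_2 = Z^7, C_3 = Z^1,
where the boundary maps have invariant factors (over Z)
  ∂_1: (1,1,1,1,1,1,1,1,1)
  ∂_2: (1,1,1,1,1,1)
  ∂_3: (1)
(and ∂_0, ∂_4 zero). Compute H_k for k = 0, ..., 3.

H_0: b_0 = 10 − 0 − 9 = 1; torsion from ∂_1 factors > 1: none. So H_0 ≅ Z.
H_1: b_1 = 16 − 9 − 6 = 1; torsion from ∂_2 factors > 1: none. So H_1 ≅ Z.
H_2: b_2 = 7 − 6 − 1 = 0; torsion from ∂_3 factors > 1: none. So H_2 ≅ 0.
H_3: b_3 = 1 − 1 − 0 = 0; torsion from ∂_4 factors > 1: none. So H_3 ≅ 0.

H_0 ≅ Z,  H_1 ≅ Z,  H_2 = 0,  H_3 = 0.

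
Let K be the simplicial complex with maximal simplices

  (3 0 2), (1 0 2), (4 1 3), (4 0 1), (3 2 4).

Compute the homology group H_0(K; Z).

H_0 = Z.

Fix the vertex order 0 < 1 < 2 < 3 < 4 and write every simplex with vertices in increasing order. Then dim K = 2 and the simplices of K are:

  0-simplices (5): [0], [1], [2], [3], [4]
  1-simplices (10): [0,1], [0,2], [0,3], [0,4], [1,2], [1,3], [1,4], [2,3], [2,4], [3,4]
  2-simplices (5): [0,1,2], [0,1,4], [0,2,3], [1,3,4], [2,3,4]

so the chain groups are C_0 ≅ Z^5, C_1 ≅ Z^10, C_2 ≅ Z^5.

Boundary ∂_1: C_1 → C_0 is given by ∂[p,q] = [q] − [p]. For instance
  ∂[1,4] = [4] − [1].
The 5×10 boundary matrix has rank 4 and Smith normal form diag(1,1,1,1).

The boundary map ∂_2: C_2 → C_1 maps a triangle to the signed sum of its edges. For instance
  ∂[2,3,4] = [3,4] − [2,4] + [2,3],
  ∂[0,1,2] = [1,2] − [0,2] + [0,1].
The resulting 10×5 matrix has rank 5, and its Smith normal form has invariant factors (1,1,1,1,1).

Now H_k = ker ∂_k / im ∂_{k+1}, so:

  H_0: rank C_0 − rank ∂_1 = 5 − 4 = 1, and the invariant factors of ∂_1 are all 1, so H_0 ≅ Z.

(K is a triangulation of the Möbius band.)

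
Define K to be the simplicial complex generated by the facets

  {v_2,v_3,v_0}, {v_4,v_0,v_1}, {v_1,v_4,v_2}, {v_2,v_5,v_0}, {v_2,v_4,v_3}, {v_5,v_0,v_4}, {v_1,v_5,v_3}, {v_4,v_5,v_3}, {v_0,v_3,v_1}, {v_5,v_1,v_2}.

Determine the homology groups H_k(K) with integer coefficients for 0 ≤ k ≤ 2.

H_0 = Z,  H_1 = Z/2Z,  H_2 = 0.

Take the total order v_0 < v_1 < v_2 < v_3 < v_4 < v_5 on the vertex set. Then K (dimension 2) consists of the simplices:

  0-simplices (6): [v_0], [v_1], [v_2], [v_3], [v_4], [v_5]
  1-simplices (15): (15 of them)
  2-simplices (10): [v_0,v_1,v_3], [v_0,v_1,v_4], [v_0,v_2,v_3], [v_0,v_2,v_5], [v_0,v_4,v_5], [v_1,v_2,v_4], [v_1,v_2,v_5], [v_1,v_3,v_5], [v_2,v_3,v_4], [v_3,v_4,v_5]

so the chain groups are C_0 ≅ Z^6, C_1 ≅ Z^15, C_2 ≅ Z^10.

The boundary map ∂_1: C_1 → C_0 is given by ∂[p,q] = [q] − [p].
As a 6×15 matrix over Z this has rank 5, with invariant factors (1,1,1,1,1).

∂_2: C_2 → C_1 acts by ∂[p,q,r] = [q,r] − [p,r] + [p,q]. For instance
  ∂[v_0,v_4,v_5] = [v_4,v_5] − [v_0,v_5] + [v_0,v_4],
  ∂[v_1,v_2,v_4] = [v_2,v_4] − [v_1,v_4] + [v_1,v_2].
The resulting 15×10 matrix has rank 10, and its Smith normal form has invariant factors (1,1,1,1,1,1,1,1,1,2).

Reading off H_k = ker ∂_k / im ∂_{k+1}:

  H_0: rank C_0 − rank ∂_1 = 6 − 5 = 1, and the invariant factors of ∂_1 are all 1, so H_0 = Z.
  H_1: rank ker ∂_1 − rank ∂_2 = (15 − 5) − 10 = 0, and ∂_2 has invariant factor 2 > 1, so H_1 = Z/2Z.
  H_2: rank ker ∂_2 − rank ∂_3 = (10 − 10) − 0 = 0, and there is no ∂_3, so H_2 = 0.

(K is a triangulation of the real projective plane RP^2.)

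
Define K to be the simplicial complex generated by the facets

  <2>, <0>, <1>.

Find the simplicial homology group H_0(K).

Take the total order 0 < 1 < 2 on the vertex set. Then K (dimension 0) consists of the simplices:

  0-simplices (3): [0], [1], [2]

so the chain groups are C_0 ≅ Z^3.

Now H_k = ker ∂_k / im ∂_{k+1}, so:

  H_0: rank C_0 − rank ∂_1 = 3 − 0 = 3, and there is no ∂_1, so H_0 ≅ Z^3.

(K is a triangulation of a set of 3 points.)

H_0 = Z^3.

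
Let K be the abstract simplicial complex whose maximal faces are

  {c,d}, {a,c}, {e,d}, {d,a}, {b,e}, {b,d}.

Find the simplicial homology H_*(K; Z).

H_0 = Z,  H_1 = Z^2.

Take the total order a < b < c < d < e on the vertex set. Then K (dimension 1) consists of the simplices:

  0-simplices (5): a, b, c, d, e
  1-simplices (6): ac, ad, bd, be, cd, de

Hence C_0 ≅ Z^5, C_1 ≅ Z^6.

The boundary map ∂_1: C_1 → C_0 maps an edge to its endpoints' difference, ∂[p,q] = q − p. For instance
  ∂ac = c − a.
The 5×6 boundary matrix has rank 4 and Smith normal form diag(1,1,1,1).

Now H_k = ker ∂_k / im ∂_{k+1}, so:

  H_0: rank C_0 − rank ∂_1 = 5 − 4 = 1, and the invariant factors of ∂_1 are all 1, so H_0 = Z.
  H_1: rank ker ∂_1 − rank ∂_2 = (6 − 4) − 0 = 2, and there is no ∂_2, so H_1 = Z^2.

As a check, the Euler characteristic is 5 − 6 = -1, which agrees with 1 − 2 = -1.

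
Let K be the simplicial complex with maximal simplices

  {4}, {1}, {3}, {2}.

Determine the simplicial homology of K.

K has 4 vertices.
rank ∂_0 = 0, rank ∂_1 = 0 ⇒ b_0 = 4 − 0 − 0 = 4. So H_0 ≅ Z^4.

H_0 = Z^4.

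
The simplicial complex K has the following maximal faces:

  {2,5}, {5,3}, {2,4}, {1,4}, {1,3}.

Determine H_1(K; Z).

H_1 ≅ Z.

We work with the vertex ordering 1 < 2 < 3 < 4 < 5. The simplices of K, each written with vertices in increasing order, are:

  0-simplices (5): [1], [2], [3], [4], [5]
  1-simplices (5): [1,3], [1,4], [2,4], [2,5], [3,5]

Hence C_0 ≅ Z^5, C_1 ≅ Z^5.

The boundary map ∂_1: C_1 → C_0 is given by ∂[p,q] = [q] − [p]. For instance
  ∂[1,4] = [4] − [1].
The resulting 5×5 matrix has rank 4, and its Smith normal form has invariant factors (1,1,1,1).

Now H_k = ker ∂_k / im ∂_{k+1}, so:

  H_1: rank ker ∂_1 − rank ∂_2 = (5 − 4) − 0 = 1, and there is no ∂_2, so H_1 ≅ Z.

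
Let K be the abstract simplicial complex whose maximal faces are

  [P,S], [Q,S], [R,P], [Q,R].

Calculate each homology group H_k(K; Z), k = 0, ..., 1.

K has 4 vertices, 4 edges.
rank ∂_0 = 0, rank ∂_1 = 3 ⇒ b_0 = 4 − 0 − 3 = 1; all invariant factors of ∂_1 are 1 so no torsion. So H_0 ≅ Z.
rank ∂_1 = 3, rank ∂_2 = 0 ⇒ b_1 = 4 − 3 − 0 = 1. So H_1 ≅ Z.

H_0 = Z,  H_1 = Z.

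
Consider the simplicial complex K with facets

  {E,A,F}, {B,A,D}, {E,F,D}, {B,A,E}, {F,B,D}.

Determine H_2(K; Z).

H_2 = 0.

Take the total order A < B < D < E < F on the vertex set. Then K (dimension 2) consists of the simplices:

  0-simplices (5): A, B, D, E, F
  1-simplices (10): AB, AD, AE, AF, BD, BE, BF, DE, DF, EF
  2-simplices (5): ABD, ABE, AEF, BDF, DEF

so the chain groups are C_0 ≅ Z^5, C_1 ≅ Z^10, C_2 ≅ Z^5.

Boundary ∂_1: C_1 → C_0 maps an edge to its endpoints' difference, ∂[p,q] = q − p.
As a 5×10 matrix over Z this has rank 4, with invariant factors (1,1,1,1).

∂_2: C_2 → C_1 acts by ∂[p,q,r] = [q,r] − [p,r] + [p,q]. For instance
  ∂ABE = BE − AE + AB,
  ∂BDF = DF − BF + BD.
As a 10×5 matrix over Z this has rank 5, with invariant factors (1,1,1,1,1).

From H_k ≅ ker(∂_k) / im(∂_{k+1}) we obtain:

  H_2: rank ker ∂_2 − rank ∂_3 = (5 − 5) − 0 = 0, and there is no ∂_3, so H_2 ≅ 0.

(K is a triangulation of the Möbius band.)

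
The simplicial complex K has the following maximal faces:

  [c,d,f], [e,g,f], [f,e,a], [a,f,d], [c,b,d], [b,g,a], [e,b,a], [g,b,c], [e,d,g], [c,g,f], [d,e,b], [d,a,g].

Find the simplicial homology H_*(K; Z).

H_0 = Z,  H_1 = Z/2,  H_2 = 0.

Fix the vertex order a < b < c < d < e < f < g and write every simplex with vertices in increasing order. Then dim K = 2 and the simplices of K are:

  0-simplices (7): a, b, c, d, e, f, g
  1-simplices (18): ab, ad, ae, af, ag, bc, bd, be, bg, cd, cf, cg, de, df, dg, ef, eg, fg
  2-simplices (12): abe, abg, adf, adg, aef, bcd, bcg, bde, cdf, cfg, deg, efg

giving chain groups C_0 ≅ Z^7, C_1 ≅ Z^18, C_2 ≅ Z^12.

∂_1: C_1 → C_0 sends each edge [p,q] (with p < q) to q − p. For instance
  ∂eg = g − e.
As a 7×18 matrix over Z this has rank 6, with invariant factors (1,1,1,1,1,1).

∂_2: C_2 → C_1 sends each 2-simplex [p,q,r] to [q,r] − [p,r] + [p,q]. For instance
  ∂abe = be − ae + ab,
  ∂bde = de − be + bd.
The 18×12 boundary matrix has rank 12 and Smith normal form diag(1,1,1,1,1,1,1,1,1,1,1,2).

Computing H_k = (kernel of ∂_k) / (image of ∂_{k+1}):

  H_0: rank C_0 − rank ∂_1 = 7 − 6 = 1, and the invariant factors of ∂_1 are all 1, so H_0 = Z.
  H_1: rank ker ∂_1 − rank ∂_2 = (18 − 6) − 12 = 0, and ∂_2 has invariant factor 2 > 1, so H_1 = Z/2.
  H_2: rank ker ∂_2 − rank ∂_3 = (12 − 12) − 0 = 0, and there is no ∂_3, so H_2 = 0.

As a check, the Euler characteristic is 7 − 18 + 12 = 1, which agrees with 1 − 0 + 0 = 1.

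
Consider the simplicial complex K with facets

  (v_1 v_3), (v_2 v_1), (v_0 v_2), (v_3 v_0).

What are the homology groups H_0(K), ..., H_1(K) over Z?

H_0 = Z,  H_1 = Z.

We work with the vertex ordering v_0 < v_1 < v_2 < v_3. The simplices of K, each written with vertices in increasing order, are:

  0-simplices (4): [v_0], [v_1], [v_2], [v_3]
  1-simplices (4): [v_0,v_2], [v_0,v_3], [v_1,v_2], [v_1,v_3]

Hence C_0 ≅ Z^4, C_1 ≅ Z^4.

Boundary ∂_1: C_1 → C_0 is given by ∂[p,q] = [q] − [p]. For instance
  ∂[v_1,v_3] = [v_3] − [v_1].
The 4×4 boundary matrix has rank 3 and Smith normal form diag(1,1,1).

Computing H_k = (kernel of ∂_k) / (image of ∂_{k+1}):

  H_0: rank C_0 − rank ∂_1 = 4 − 3 = 1, and the invariant factors of ∂_1 are all 1, so H_0 = Z.
  H_1: rank ker ∂_1 − rank ∂_2 = (4 − 3) − 0 = 1, and there is no ∂_2, so H_1 = Z.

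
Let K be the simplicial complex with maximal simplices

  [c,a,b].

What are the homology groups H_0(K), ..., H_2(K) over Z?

Fix the vertex order a < b < c and write every simplex with vertices in increasing order. Then dim K = 2 and the simplices of K are:

  0-simplices (3): a, b, c
  1-simplices (3): ab, ac, bc
  2-simplices (1): abc

so the chain groups are C_0 ≅ Z^3, C_1 ≅ Z^3, C_2 ≅ Z^1.

The boundary map ∂_1: C_1 → C_0 maps an edge to its endpoints' difference, ∂[p,q] = q − p.
This gives a 3×3 integer matrix of rank 2; reducing to Smith normal form yields diagonal entries (1,1).

∂_2: C_2 → C_1 acts by ∂[p,q,r] = [q,r] − [p,r] + [p,q]. For instance
  ∂abc = bc − ac + ab.
As a 3×1 matrix over Z this has rank 1, with invariant factors (1).

Reading off H_k = ker ∂_k / im ∂_{k+1}:

  H_0: rank C_0 − rank ∂_1 = 3 − 2 = 1, and the invariant factors of ∂_1 are all 1, so H_0 = Z.
  H_1: rank ker ∂_1 − rank ∂_2 = (3 − 2) − 1 = 0, and the invariant factors of ∂_2 are all 1, so H_1 = 0.
  H_2: rank ker ∂_2 − rank ∂_3 = (1 − 1) − 0 = 0, and there is no ∂_3, so H_2 = 0.

As a check, the Euler characteristic is 3 − 3 + 1 = 1, which agrees with 1 − 0 + 0 = 1.
(K is a triangulation of the 2-simplex.)

H_0 = Z,  H_1 = 0,  H_2 = 0.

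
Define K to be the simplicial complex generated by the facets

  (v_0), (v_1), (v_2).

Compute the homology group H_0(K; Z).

We work with the vertex ordering v_0 < v_1 < v_2. The simplices of K, each written with vertices in increasing order, are:

  0-simplices (3): [v_0], [v_1], [v_2]

so the chain groups are C_0 ≅ Z^3.

From H_k ≅ ker(∂_k) / im(∂_{k+1}) we obtain:

  H_0: rank C_0 − rank ∂_1 = 3 − 0 = 3, and there is no ∂_1, so H_0 = Z^3.

H_0 ≅ Z^3.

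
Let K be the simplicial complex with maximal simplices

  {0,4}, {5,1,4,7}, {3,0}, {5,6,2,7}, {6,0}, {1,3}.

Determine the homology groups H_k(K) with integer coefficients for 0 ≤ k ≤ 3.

H_0 ≅ Z,  H_1 ≅ Z^2,  H_2 = 0,  H_3 = 0.

K has 8 vertices, 15 edges, 8 triangles, 2 3-simplices.
rank ∂_0 = 0, rank ∂_1 = 7 ⇒ b_0 = 8 − 0 − 7 = 1; all invariant factors of ∂_1 are 1 so no torsion. So H_0 = Z.
rank ∂_1 = 7, rank ∂_2 = 6 ⇒ b_1 = 15 − 7 − 6 = 2; all invariant factors of ∂_2 are 1 so no torsion. So H_1 = Z^2.
rank ∂_2 = 6, rank ∂_3 = 2 ⇒ b_2 = 8 − 6 − 2 = 0; all invariant factors of ∂_3 are 1 so no torsion. So H_2 = 0.
rank ∂_3 = 2, rank ∂_4 = 0 ⇒ b_3 = 2 − 2 − 0 = 0. So H_3 = 0.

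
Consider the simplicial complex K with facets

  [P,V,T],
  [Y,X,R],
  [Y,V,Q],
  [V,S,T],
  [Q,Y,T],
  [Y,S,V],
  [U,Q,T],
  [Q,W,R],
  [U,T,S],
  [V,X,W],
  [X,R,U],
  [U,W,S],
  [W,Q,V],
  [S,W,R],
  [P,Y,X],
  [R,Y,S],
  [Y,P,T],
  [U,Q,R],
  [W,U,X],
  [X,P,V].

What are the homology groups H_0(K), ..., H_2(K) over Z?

Fix the vertex order P < Q < R < S < T < U < V < W < X < Y and write every simplex with vertices in increasing order. Then dim K = 2 and the simplices of K are:

  0-simplices (10): P, Q, R, S, T, U, V, W, X, Y
  1-simplices (30): PT, PV, PX, PY, QR, QT, QU, QV, QW, QY, RS, RU, RW, RX, RY, ST, SU, SV, SW, SY, TU, TV, TY, UW, UX, VW, VX, VY, WX, XY
  2-simplices (20): PTV, PTY, PVX, PXY, QRU, QRW, QTU, QTY, QVW, QVY, RSW, RSY, RUX, RXY, STU, STV, SUW, SVY, UWX, VWX

so the chain groups are C_0 ≅ Z^10, C_1 ≅ Z^30, C_2 ≅ Z^20.

The boundary map ∂_1: C_1 → C_0 maps an edge to its endpoints' difference, ∂[p,q] = q − p. For instance
  ∂PY = Y − P.
The resulting 10×30 matrix has rank 9, and its Smith normal form has invariant factors (1,1,1,1,1,1,1,1,1).

Boundary ∂_2: C_2 → C_1 maps a triangle to the signed sum of its edges. For instance
  ∂VWX = WX − VX + VW,
  ∂SUW = UW − SW + SU.
The resulting 30×20 matrix has rank 20, and its Smith normal form has invariant factors (1,1,1,1,1,1,1,1,1,1,1,1,1,1,1,1,1,1,1,2).

Reading off H_k = ker ∂_k / im ∂_{k+1}:

  H_0: rank C_0 − rank ∂_1 = 10 − 9 = 1, and the invariant factors of ∂_1 are all 1, so H_0 ≅ Z.
  H_1: rank ker ∂_1 − rank ∂_2 = (30 − 9) − 20 = 1, and ∂_2 has invariant factor 2 > 1, so H_1 ≅ Z ⊕ Z/2Z.
  H_2: rank ker ∂_2 − rank ∂_3 = (20 − 20) − 0 = 0, and there is no ∂_3, so H_2 ≅ 0.

H_0 ≅ Z,  H_1 ≅ Z ⊕ Z/2Z,  H_2 = 0.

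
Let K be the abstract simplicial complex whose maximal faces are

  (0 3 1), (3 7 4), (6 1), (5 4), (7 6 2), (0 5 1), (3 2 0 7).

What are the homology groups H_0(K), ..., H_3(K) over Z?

H_0 ≅ Z,  H_1 ≅ Z^2,  H_2 = 0,  H_3 = 0.

Order the vertices as 0 < 1 < 2 < 3 < 4 < 5 < 6 < 7. Listing each simplex with vertices in this order, K has dimension 3 with simplices:

  0-simplices (8): [0], [1], [2], [3], [4], [5], [6], [7]
  1-simplices (16): [0,1], [0,2], [0,3], [0,5], [0,7], [1,3], [1,5], [1,6], [2,3], [2,6], [2,7], [3,4], [3,7], [4,5], [4,7], [6,7]
  2-simplices (8): [0,1,3], [0,1,5], [0,2,3], [0,2,7], [0,3,7], [2,3,7], [2,6,7], [3,4,7]
  3-simplices (1): [0,2,3,7]

so the chain groups are C_0 ≅ Z^8, C_1 ≅ Z^16, C_2 ≅ Z^8, C_3 ≅ Z^1.

The boundary map ∂_1: C_1 → C_0 sends each edge [p,q] (with p < q) to q − p.
As a 8×16 matrix over Z this has rank 7, with invariant factors (1,1,1,1,1,1,1).

Boundary ∂_2: C_2 → C_1 sends each 2-simplex [p,q,r] to [q,r] − [p,r] + [p,q]. For instance
  ∂[0,2,7] = [2,7] − [0,7] + [0,2],
  ∂[0,1,5] = [1,5] − [0,5] + [0,1].
The 16×8 boundary matrix has rank 7 and Smith normal form diag(1,1,1,1,1,1,1).

Boundary ∂_3: C_3 → C_2 sends each 3-simplex σ to the alternating sum Σ_i (−1)^i (σ with its i-th vertex removed). For instance
  ∂[0,2,3,7] = [2,3,7] − [0,3,7] + [0,2,7] − [0,2,3].
The resulting 8×1 matrix has rank 1, and its Smith normal form has invariant factors (1).

Computing H_k = (kernel of ∂_k) / (image of ∂_{k+1}):

  H_0: rank C_0 − rank ∂_1 = 8 − 7 = 1, and the invariant factors of ∂_1 are all 1, so H_0 ≅ Z.
  H_1: rank ker ∂_1 − rank ∂_2 = (16 − 7) − 7 = 2, and the invariant factors of ∂_2 are all 1, so H_1 ≅ Z^2.
  H_2: rank ker ∂_2 − rank ∂_3 = (8 − 7) − 1 = 0, and the invariant factors of ∂_3 are all 1, so H_2 ≅ 0.
  H_3: rank ker ∂_3 − rank ∂_4 = (1 − 1) − 0 = 0, and there is no ∂_4, so H_3 ≅ 0.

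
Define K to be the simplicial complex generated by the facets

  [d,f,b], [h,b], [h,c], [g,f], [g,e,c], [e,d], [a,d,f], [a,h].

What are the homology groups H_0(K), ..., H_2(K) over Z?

H_0 ≅ Z,  H_1 ≅ Z^3,  H_2 = 0.

K has 8 vertices, 13 edges, 3 triangles.
rank ∂_0 = 0, rank ∂_1 = 7 ⇒ b_0 = 8 − 0 − 7 = 1; all invariant factors of ∂_1 are 1 so no torsion. So H_0 ≅ Z.
rank ∂_1 = 7, rank ∂_2 = 3 ⇒ b_1 = 13 − 7 − 3 = 3; all invariant factors of ∂_2 are 1 so no torsion. So H_1 ≅ Z^3.
rank ∂_2 = 3, rank ∂_3 = 0 ⇒ b_2 = 3 − 3 − 0 = 0. So H_2 ≅ 0.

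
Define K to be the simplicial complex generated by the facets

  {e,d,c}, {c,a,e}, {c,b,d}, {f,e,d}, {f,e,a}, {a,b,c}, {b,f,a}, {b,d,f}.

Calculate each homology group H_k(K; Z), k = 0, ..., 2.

H_0 = Z,  H_1 = 0,  H_2 = Z.

Order the vertices as a < b < c < d < e < f. Listing each simplex with vertices in this order, K has dimension 2 with simplices:

  0-simplices (6): a, b, c, d, e, f
  1-simplices (12): ab, ac, ae, af, bc, bd, bf, cd, ce, de, df, ef
  2-simplices (8): abc, abf, ace, aef, bcd, bdf, cde, def

Hence C_0 ≅ Z^6, C_1 ≅ Z^12, C_2 ≅ Z^8.

∂_1: C_1 → C_0 maps an edge to its endpoints' difference, ∂[p,q] = q − p.
The 6×12 boundary matrix has rank 5 and Smith normal form diag(1,1,1,1,1).

Boundary ∂_2: C_2 → C_1 sends each 2-simplex [p,q,r] to [q,r] − [p,r] + [p,q]. For instance
  ∂abc = bc − ac + ab,
  ∂bdf = df − bf + bd.
The 12×8 boundary matrix has rank 7 and Smith normal form diag(1,1,1,1,1,1,1).

Reading off H_k = ker ∂_k / im ∂_{k+1}:

  H_0: rank C_0 − rank ∂_1 = 6 − 5 = 1, and the invariant factors of ∂_1 are all 1, so H_0 ≅ Z.
  H_1: rank ker ∂_1 − rank ∂_2 = (12 − 5) − 7 = 0, and the invariant factors of ∂_2 are all 1, so H_1 ≅ 0.
  H_2: rank ker ∂_2 − rank ∂_3 = (8 − 7) − 0 = 1, and there is no ∂_3, so H_2 ≅ Z.

As a check, the Euler characteristic is 6 − 12 + 8 = 2, which agrees with 1 − 0 + 1 = 2.
(K is a triangulation of the 2-sphere S^2.)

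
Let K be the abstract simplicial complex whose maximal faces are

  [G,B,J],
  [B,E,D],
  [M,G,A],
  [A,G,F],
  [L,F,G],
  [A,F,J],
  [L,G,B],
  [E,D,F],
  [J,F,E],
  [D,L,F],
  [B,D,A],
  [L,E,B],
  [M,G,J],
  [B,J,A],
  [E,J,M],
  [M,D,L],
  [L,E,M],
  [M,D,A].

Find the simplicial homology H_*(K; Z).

Fix the vertex order A < B < D < E < F < G < J < L < M and write every simplex with vertices in increasing order. Then dim K = 2 and the simplices of K are:

  0-simplices (9): A, B, D, E, F, G, J, L, M
  1-simplices (27): AB, AD, AF, AG, AJ, AM, BD, BE, BG, BJ, BL, DE, DF, DL, DM, EF, EJ, EL, EM, FG, FJ, FL, GJ, GL, GM, JM, LM
  2-simplices (18): ABD, ABJ, ADM, AFG, AFJ, AGM, BDE, BEL, BGJ, BGL, DEF, DFL, DLM, EFJ, EJM, ELM, FGL, GJM

Hence C_0 ≅ Z^9, C_1 ≅ Z^27, C_2 ≅ Z^18.

∂_1: C_1 → C_0 maps an edge to its endpoints' difference, ∂[p,q] = q − p.
This gives a 9×27 integer matrix of rank 8; reducing to Smith normal form yields diagonal entries (1,1,1,1,1,1,1,1).

Boundary ∂_2: C_2 → C_1 sends each 2-simplex [p,q,r] to [q,r] − [p,r] + [p,q]. For instance
  ∂BDE = DE − BE + BD,
  ∂ELM = LM − EM + EL.
The 27×18 boundary matrix has rank 18 and Smith normal form diag(1,1,1,1,1,1,1,1,1,1,1,1,1,1,1,1,1,2).

Computing H_k = (kernel of ∂_k) / (image of ∂_{k+1}):

  H_0: rank C_0 − rank ∂_1 = 9 − 8 = 1, and the invariant factors of ∂_1 are all 1, so H_0 ≅ Z.
  H_1: rank ker ∂_1 − rank ∂_2 = (27 − 8) − 18 = 1, and ∂_2 has invariant factor 2 > 1, so H_1 ≅ Z ⊕ Z/2Z.
  H_2: rank ker ∂_2 − rank ∂_3 = (18 − 18) − 0 = 0, and there is no ∂_3, so H_2 ≅ 0.

As a check, the Euler characteristic is 9 − 27 + 18 = 0, which agrees with 1 − 1 + 0 = 0.
(K is a triangulation of the Klein bottle.)

H_0 ≅ Z,  H_1 ≅ Z ⊕ Z/2Z,  H_2 = 0.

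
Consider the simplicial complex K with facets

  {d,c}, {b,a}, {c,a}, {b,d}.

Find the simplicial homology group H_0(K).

Order the vertices as a < b < c < d. Listing each simplex with vertices in this order, K has dimension 1 with simplices:

  0-simplices (4): a, b, c, d
  1-simplices (4): ab, ac, bd, cd

Hence C_0 ≅ Z^4, C_1 ≅ Z^4.

The boundary map ∂_1: C_1 → C_0 sends each edge [p,q] (with p < q) to q − p.
The 4×4 boundary matrix has rank 3 and Smith normal form diag(1,1,1).

Reading off H_k = ker ∂_k / im ∂_{k+1}:

  H_0: rank C_0 − rank ∂_1 = 4 − 3 = 1, and the invariant factors of ∂_1 are all 1, so H_0 = Z.

H_0 ≅ Z.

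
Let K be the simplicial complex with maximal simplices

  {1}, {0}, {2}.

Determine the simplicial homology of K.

K has 3 vertices.
rank ∂_0 = 0, rank ∂_1 = 0 ⇒ b_0 = 3 − 0 − 0 = 3. So H_0 = Z^3.

H_0 ≅ Z^3.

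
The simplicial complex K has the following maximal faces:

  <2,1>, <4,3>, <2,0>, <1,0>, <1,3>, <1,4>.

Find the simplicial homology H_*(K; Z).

Order the vertices as 0 < 1 < 2 < 3 < 4. Listing each simplex with vertices in this order, K has dimension 1 with simplices:

  0-simplices (5): [0], [1], [2], [3], [4]
  1-simplices (6): [0,1], [0,2], [1,2], [1,3], [1,4], [3,4]

Hence C_0 ≅ Z^5, C_1 ≅ Z^6.

∂_1: C_1 → C_0 is given by ∂[p,q] = [q] − [p].
This gives a 5×6 integer matrix of rank 4; reducing to Smith normal form yields diagonal entries (1,1,1,1).

Computing H_k = (kernel of ∂_k) / (image of ∂_{k+1}):

  H_0: rank C_0 − rank ∂_1 = 5 − 4 = 1, and the invariant factors of ∂_1 are all 1, so H_0 ≅ Z.
  H_1: rank ker ∂_1 − rank ∂_2 = (6 − 4) − 0 = 2, and there is no ∂_2, so H_1 ≅ Z^2.

H_0 = Z,  H_1 = Z^2.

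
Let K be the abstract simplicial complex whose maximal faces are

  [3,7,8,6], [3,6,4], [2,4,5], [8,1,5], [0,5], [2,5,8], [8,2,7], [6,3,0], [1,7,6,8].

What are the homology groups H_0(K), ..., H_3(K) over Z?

H_0 ≅ Z,  H_1 ≅ Z^2,  H_2 = 0,  H_3 = 0.

Take the total order 0 < 1 < 2 < 3 < 4 < 5 < 6 < 7 < 8 on the vertex set. Then K (dimension 3) consists of the simplices:

  0-simplices (9): [0], [1], [2], [3], [4], [5], [6], [7], [8]
  1-simplices (21): [0,3], [0,5], [0,6], [1,5], [1,6], [1,7], [1,8], [2,4], [2,5], [2,7], [2,8], [3,4], [3,6], [3,7], [3,8], [4,5], [4,6], [5,8], [6,7], [6,8], [7,8]
  2-simplices (13): [0,3,6], [1,5,8], [1,6,7], [1,6,8], [1,7,8], [2,4,5], [2,5,8], [2,7,8], [3,4,6], [3,6,7], [3,6,8], [3,7,8], [6,7,8]
  3-simplices (2): [1,6,7,8], [3,6,7,8]

so the chain groups are C_0 ≅ Z^9, C_1 ≅ Z^21, C_2 ≅ Z^13, C_3 ≅ Z^2.

∂_1: C_1 → C_0 sends each edge [p,q] (with p < q) to q − p.
As a 9×21 matrix over Z this has rank 8, with invariant factors (1,1,1,1,1,1,1,1).

Boundary ∂_2: C_2 → C_1 maps a triangle to the signed sum of its edges. For instance
  ∂[1,6,7] = [6,7] − [1,7] + [1,6],
  ∂[6,7,8] = [7,8] − [6,8] + [6,7].
This gives a 21×13 integer matrix of rank 11; reducing to Smith normal form yields diagonal entries (1,1,1,1,1,1,1,1,1,1,1).

∂_3: C_3 → C_2 sends each 3-simplex σ to the alternating sum Σ_i (−1)^i (σ with its i-th vertex removed). For instance
  ∂[1,6,7,8] = [6,7,8] − [1,7,8] + [1,6,8] − [1,6,7],
  ∂[3,6,7,8] = [6,7,8] − [3,7,8] + [3,6,8] − [3,6,7].
The 13×2 boundary matrix has rank 2 and Smith normal form diag(1,1).

From H_k ≅ ker(∂_k) / im(∂_{k+1}) we obtain:

  H_0: rank C_0 − rank ∂_1 = 9 − 8 = 1, and the invariant factors of ∂_1 are all 1, so H_0 ≅ Z.
  H_1: rank ker ∂_1 − rank ∂_2 = (21 − 8) − 11 = 2, and the invariant factors of ∂_2 are all 1, so H_1 ≅ Z^2.
  H_2: rank ker ∂_2 − rank ∂_3 = (13 − 11) − 2 = 0, and the invariant factors of ∂_3 are all 1, so H_2 ≅ 0.
  H_3: rank ker ∂_3 − rank ∂_4 = (2 − 2) − 0 = 0, and there is no ∂_4, so H_3 ≅ 0.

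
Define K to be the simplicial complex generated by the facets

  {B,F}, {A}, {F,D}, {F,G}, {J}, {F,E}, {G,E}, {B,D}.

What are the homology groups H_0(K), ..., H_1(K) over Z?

H_0 = Z^3,  H_1 = Z^2.

K has 7 vertices, 6 edges.
rank ∂_0 = 0, rank ∂_1 = 4 ⇒ b_0 = 7 − 0 − 4 = 3; all invariant factors of ∂_1 are 1 so no torsion. So H_0 ≅ Z^3.
rank ∂_1 = 4, rank ∂_2 = 0 ⇒ b_1 = 6 − 4 − 0 = 2. So H_1 ≅ Z^2.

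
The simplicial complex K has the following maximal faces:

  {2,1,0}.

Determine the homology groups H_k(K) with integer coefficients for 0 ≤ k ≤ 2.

Fix the vertex order 0 < 1 < 2 and write every simplex with vertices in increasing order. Then dim K = 2 and the simplices of K are:

  0-simplices (3): [0], [1], [2]
  1-simplices (3): [0,1], [0,2], [1,2]
  2-simplices (1): [0,1,2]

Hence C_0 ≅ Z^3, C_1 ≅ Z^3, C_2 ≅ Z^1.

Boundary ∂_1: C_1 → C_0 maps an edge to its endpoints' difference, ∂[p,q] = q − p.
This gives a 3×3 integer matrix of rank 2; reducing to Smith normal form yields diagonal entries (1,1).

Boundary ∂_2: C_2 → C_1 acts by ∂[p,q,r] = [q,r] − [p,r] + [p,q]. For instance
  ∂[0,1,2] = [1,2] − [0,2] + [0,1].
As a 3×1 matrix over Z this has rank 1, with invariant factors (1).

Computing H_k = (kernel of ∂_k) / (image of ∂_{k+1}):

  H_0: rank C_0 − rank ∂_1 = 3 − 2 = 1, and the invariant factors of ∂_1 are all 1, so H_0 ≅ Z.
  H_1: rank ker ∂_1 − rank ∂_2 = (3 − 2) − 1 = 0, and the invariant factors of ∂_2 are all 1, so H_1 ≅ 0.
  H_2: rank ker ∂_2 − rank ∂_3 = (1 − 1) − 0 = 0, and there is no ∂_3, so H_2 ≅ 0.

(K is a triangulation of the 2-simplex.)

H_0 = Z,  H_1 = 0,  H_2 = 0.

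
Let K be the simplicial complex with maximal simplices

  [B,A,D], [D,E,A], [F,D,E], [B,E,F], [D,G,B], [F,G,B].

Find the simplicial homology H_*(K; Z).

We work with the vertex ordering A < B < D < E < F < G. The simplices of K, each written with vertices in increasing order, are:

  0-simplices (6): A, B, D, E, F, G
  1-simplices (12): AB, AD, AE, BD, BE, BF, BG, DE, DF, DG, EF, FG
  2-simplices (6): ABD, ADE, BDG, BEF, BFG, DEF

giving chain groups C_0 ≅ Z^6, C_1 ≅ Z^12, C_2 ≅ Z^6.

The boundary map ∂_1: C_1 → C_0 sends each edge [p,q] (with p < q) to q − p. For instance
  ∂DG = G − D.
This gives a 6×12 integer matrix of rank 5; reducing to Smith normal form yields diagonal entries (1,1,1,1,1).

Boundary ∂_2: C_2 → C_1 sends each 2-simplex [p,q,r] to [q,r] − [p,r] + [p,q]. For instance
  ∂ABD = BD − AD + AB,
  ∂DEF = EF − DF + DE.
As a 12×6 matrix over Z this has rank 6, with invariant factors (1,1,1,1,1,1).

Now H_k = ker ∂_k / im ∂_{k+1}, so:

  H_0: rank C_0 − rank ∂_1 = 6 − 5 = 1, and the invariant factors of ∂_1 are all 1, so H_0 = Z.
  H_1: rank ker ∂_1 − rank ∂_2 = (12 − 5) − 6 = 1, and the invariant factors of ∂_2 are all 1, so H_1 = Z.
  H_2: rank ker ∂_2 − rank ∂_3 = (6 − 6) − 0 = 0, and there is no ∂_3, so H_2 = 0.

(K is a triangulation of the cylinder S^1 x I.)

H_0 = Z,  H_1 = Z,  H_2 = 0.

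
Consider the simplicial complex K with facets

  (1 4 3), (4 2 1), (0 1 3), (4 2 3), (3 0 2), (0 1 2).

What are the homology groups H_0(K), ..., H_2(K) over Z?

Order the vertices as 0 < 1 < 2 < 3 < 4. Listing each simplex with vertices in this order, K has dimension 2 with simplices:

  0-simplices (5): [0], [1], [2], [3], [4]
  1-simplices (9): [0,1], [0,2], [0,3], [1,2], [1,3], [1,4], [2,3], [2,4], [3,4]
  2-simplices (6): [0,1,2], [0,1,3], [0,2,3], [1,2,4], [1,3,4], [2,3,4]

Hence C_0 ≅ Z^5, C_1 ≅ Z^9, C_2 ≅ Z^6.

∂_1: C_1 → C_0 is given by ∂[p,q] = [q] − [p].
This gives a 5×9 integer matrix of rank 4; reducing to Smith normal form yields diagonal entries (1,1,1,1).

∂_2: C_2 → C_1 maps a triangle to the signed sum of its edges. For instance
  ∂[1,2,4] = [2,4] − [1,4] + [1,2],
  ∂[0,1,2] = [1,2] − [0,2] + [0,1].
This gives a 9×6 integer matrix of rank 5; reducing to Smith normal form yields diagonal entries (1,1,1,1,1).

From H_k ≅ ker(∂_k) / im(∂_{k+1}) we obtain:

  H_0: rank C_0 − rank ∂_1 = 5 − 4 = 1, and the invariant factors of ∂_1 are all 1, so H_0 ≅ Z.
  H_1: rank ker ∂_1 − rank ∂_2 = (9 − 4) − 5 = 0, and the invariant factors of ∂_2 are all 1, so H_1 ≅ 0.
  H_2: rank ker ∂_2 − rank ∂_3 = (6 − 5) − 0 = 1, and there is no ∂_3, so H_2 ≅ Z.

H_0 = Z,  H_1 = 0,  H_2 = Z.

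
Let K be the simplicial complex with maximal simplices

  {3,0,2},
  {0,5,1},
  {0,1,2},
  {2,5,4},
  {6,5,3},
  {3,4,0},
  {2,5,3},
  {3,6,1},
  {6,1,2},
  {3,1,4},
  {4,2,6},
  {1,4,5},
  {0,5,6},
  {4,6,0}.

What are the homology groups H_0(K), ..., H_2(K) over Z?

H_0 = Z,  H_1 = Z^2,  H_2 = Z.

Order the vertices as 0 < 1 < 2 < 3 < 4 < 5 < 6. Listing each simplex with vertices in this order, K has dimension 2 with simplices:

  0-simplices (7): [0], [1], [2], [3], [4], [5], [6]
  1-simplices (21): [0,1], [0,2], [0,3], [0,4], [0,5], [0,6], [1,2], [1,3], [1,4], [1,5], [1,6], [2,3], [2,4], [2,5], [2,6], [3,4], [3,5], [3,6], [4,5], [4,6], [5,6]
  2-simplices (14): [0,1,2], [0,1,5], [0,2,3], [0,3,4], [0,4,6], [0,5,6], [1,2,6], [1,3,4], [1,3,6], [1,4,5], [2,3,5], [2,4,5], [2,4,6], [3,5,6]

giving chain groups C_0 ≅ Z^7, C_1 ≅ Z^21, C_2 ≅ Z^14.

∂_1: C_1 → C_0 sends each edge [p,q] (with p < q) to q − p.
This gives a 7×21 integer matrix of rank 6; reducing to Smith normal form yields diagonal entries (1,1,1,1,1,1).

Boundary ∂_2: C_2 → C_1 sends each 2-simplex [p,q,r] to [q,r] − [p,r] + [p,q]. For instance
  ∂[0,4,6] = [4,6] − [0,6] + [0,4],
  ∂[1,3,4] = [3,4] − [1,4] + [1,3].
As a 21×14 matrix over Z this has rank 13, with invariant factors (1,1,1,1,1,1,1,1,1,1,1,1,1).

From H_k ≅ ker(∂_k) / im(∂_{k+1}) we obtain:

  H_0: rank C_0 − rank ∂_1 = 7 − 6 = 1, and the invariant factors of ∂_1 are all 1, so H_0 ≅ Z.
  H_1: rank ker ∂_1 − rank ∂_2 = (21 − 6) − 13 = 2, and the invariant factors of ∂_2 are all 1, so H_1 ≅ Z^2.
  H_2: rank ker ∂_2 − rank ∂_3 = (14 − 13) − 0 = 1, and there is no ∂_3, so H_2 ≅ Z.

(K is a triangulation of the torus T^2.)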